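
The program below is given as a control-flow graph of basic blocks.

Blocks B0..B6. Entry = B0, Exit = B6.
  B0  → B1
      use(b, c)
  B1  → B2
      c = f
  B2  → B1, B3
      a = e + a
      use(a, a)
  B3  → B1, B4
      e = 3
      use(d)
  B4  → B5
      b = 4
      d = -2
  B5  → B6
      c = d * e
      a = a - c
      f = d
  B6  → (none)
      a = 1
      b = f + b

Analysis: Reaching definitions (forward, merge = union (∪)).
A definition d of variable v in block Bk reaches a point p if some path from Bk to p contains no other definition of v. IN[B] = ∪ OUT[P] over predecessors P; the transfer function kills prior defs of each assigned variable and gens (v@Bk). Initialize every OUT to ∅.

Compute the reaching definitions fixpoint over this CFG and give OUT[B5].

Per-block solution:
  B0: | IN={} | OUT={}
  B1: | IN={a@B2, c@B1, e@B3} | OUT={a@B2, c@B1, e@B3}
  B2: | IN={a@B2, c@B1, e@B3} | OUT={a@B2, c@B1, e@B3}
  B3: | IN={a@B2, c@B1, e@B3} | OUT={a@B2, c@B1, e@B3}
  B4: | IN={a@B2, c@B1, e@B3} | OUT={a@B2, b@B4, c@B1, d@B4, e@B3}
  B5: | IN={a@B2, b@B4, c@B1, d@B4, e@B3} | OUT={a@B5, b@B4, c@B5, d@B4, e@B3, f@B5}
  B6: | IN={a@B5, b@B4, c@B5, d@B4, e@B3, f@B5} | OUT={a@B6, b@B6, c@B5, d@B4, e@B3, f@B5}

Merge at B5: IN[B5] = OUT[B4] = {a@B2, b@B4, c@B1, d@B4, e@B3}
Applying B5's transfer function to that IN value gives OUT[B5] (row B5 above).

Answer: {a@B5, b@B4, c@B5, d@B4, e@B3, f@B5}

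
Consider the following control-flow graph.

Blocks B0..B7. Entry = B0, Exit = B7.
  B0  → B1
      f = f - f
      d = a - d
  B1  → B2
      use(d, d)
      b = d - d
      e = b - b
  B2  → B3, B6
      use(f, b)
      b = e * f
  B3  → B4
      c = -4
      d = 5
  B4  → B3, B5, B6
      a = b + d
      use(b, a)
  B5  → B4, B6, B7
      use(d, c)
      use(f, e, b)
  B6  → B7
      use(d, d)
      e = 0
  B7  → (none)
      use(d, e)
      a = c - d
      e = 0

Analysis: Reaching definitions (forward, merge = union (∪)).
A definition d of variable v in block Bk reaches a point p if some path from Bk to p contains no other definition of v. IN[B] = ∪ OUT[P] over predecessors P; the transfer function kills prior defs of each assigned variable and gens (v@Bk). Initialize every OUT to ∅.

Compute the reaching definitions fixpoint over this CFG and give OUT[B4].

Converged values:
  B0:  IN={}  OUT={d@B0, f@B0}
  B1:  IN={d@B0, f@B0}  OUT={b@B1, d@B0, e@B1, f@B0}
  B2:  IN={b@B1, d@B0, e@B1, f@B0}  OUT={b@B2, d@B0, e@B1, f@B0}
  B3:  IN={a@B4, b@B2, c@B3, d@B0, d@B3, e@B1, f@B0}  OUT={a@B4, b@B2, c@B3, d@B3, e@B1, f@B0}
  B4:  IN={a@B4, b@B2, c@B3, d@B3, e@B1, f@B0}  OUT={a@B4, b@B2, c@B3, d@B3, e@B1, f@B0}
  B5:  IN={a@B4, b@B2, c@B3, d@B3, e@B1, f@B0}  OUT={a@B4, b@B2, c@B3, d@B3, e@B1, f@B0}
  B6:  IN={a@B4, b@B2, c@B3, d@B0, d@B3, e@B1, f@B0}  OUT={a@B4, b@B2, c@B3, d@B0, d@B3, e@B6, f@B0}
  B7:  IN={a@B4, b@B2, c@B3, d@B0, d@B3, e@B1, e@B6, f@B0}  OUT={a@B7, b@B2, c@B3, d@B0, d@B3, e@B7, f@B0}

Merge at B4: IN[B4] = OUT[B3] ⊔ OUT[B5] = {a@B4, b@B2, c@B3, d@B3, e@B1, f@B0}
Applying B4's transfer function to that IN value gives OUT[B4] (row B4 above).

Answer: {a@B4, b@B2, c@B3, d@B3, e@B1, f@B0}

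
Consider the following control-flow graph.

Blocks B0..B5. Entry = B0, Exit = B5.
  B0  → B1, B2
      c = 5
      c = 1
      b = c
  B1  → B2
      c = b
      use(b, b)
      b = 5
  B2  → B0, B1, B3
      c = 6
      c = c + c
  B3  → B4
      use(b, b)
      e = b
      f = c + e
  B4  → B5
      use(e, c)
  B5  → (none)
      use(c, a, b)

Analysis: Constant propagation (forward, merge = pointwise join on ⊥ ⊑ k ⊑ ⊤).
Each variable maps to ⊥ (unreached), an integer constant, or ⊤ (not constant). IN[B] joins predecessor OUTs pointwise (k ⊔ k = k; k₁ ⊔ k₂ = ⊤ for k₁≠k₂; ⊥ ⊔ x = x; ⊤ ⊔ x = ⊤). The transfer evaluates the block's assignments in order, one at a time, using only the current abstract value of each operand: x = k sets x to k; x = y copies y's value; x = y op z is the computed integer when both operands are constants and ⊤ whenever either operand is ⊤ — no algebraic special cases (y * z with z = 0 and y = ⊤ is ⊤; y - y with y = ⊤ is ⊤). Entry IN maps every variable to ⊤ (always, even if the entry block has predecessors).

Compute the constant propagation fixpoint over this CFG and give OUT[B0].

Answer: {a: ⊤, b: 1, c: 1, d: ⊤, e: ⊤, f: ⊤}

Trace:
Per-block solution:
  B0: | IN=(all ⊤) | OUT={b:1, c:1; rest ⊤}
  B1: | IN=(all ⊤) | OUT={b:5; rest ⊤}
  B2: | IN=(all ⊤) | OUT={c:12; rest ⊤}
  B3: | IN={c:12; rest ⊤} | OUT={c:12; rest ⊤}
  B4: | IN={c:12; rest ⊤} | OUT={c:12; rest ⊤}
  B5: | IN={c:12; rest ⊤} | OUT={c:12; rest ⊤}

Merge at B0 (entry node, so the boundary value (all ⊤) is joined with the incoming edge(s)): IN[B0] = (all ⊤) ⊔ OUT[B2] = {a: ⊤, b: ⊤, c: ⊤, d: ⊤, e: ⊤, f: ⊤}
Applying B0's transfer function to that IN value gives OUT[B0] (row B0 above).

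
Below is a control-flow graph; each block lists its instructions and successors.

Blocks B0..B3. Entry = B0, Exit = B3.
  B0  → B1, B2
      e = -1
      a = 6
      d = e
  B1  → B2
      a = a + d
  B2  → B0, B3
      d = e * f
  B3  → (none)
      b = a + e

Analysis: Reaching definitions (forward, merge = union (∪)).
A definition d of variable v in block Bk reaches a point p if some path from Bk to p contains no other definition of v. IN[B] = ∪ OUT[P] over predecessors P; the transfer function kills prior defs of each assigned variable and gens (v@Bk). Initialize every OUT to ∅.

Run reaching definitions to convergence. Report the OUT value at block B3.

Fixpoint table:
  B0:  IN={a@B0, a@B1, d@B2, e@B0}  OUT={a@B0, d@B0, e@B0}
  B1:  IN={a@B0, d@B0, e@B0}  OUT={a@B1, d@B0, e@B0}
  B2:  IN={a@B0, a@B1, d@B0, e@B0}  OUT={a@B0, a@B1, d@B2, e@B0}
  B3:  IN={a@B0, a@B1, d@B2, e@B0}  OUT={a@B0, a@B1, b@B3, d@B2, e@B0}

Merge at B3: IN[B3] = OUT[B2] = {a@B0, a@B1, d@B2, e@B0}
Applying B3's transfer function to that IN value gives OUT[B3] (row B3 above).

Answer: {a@B0, a@B1, b@B3, d@B2, e@B0}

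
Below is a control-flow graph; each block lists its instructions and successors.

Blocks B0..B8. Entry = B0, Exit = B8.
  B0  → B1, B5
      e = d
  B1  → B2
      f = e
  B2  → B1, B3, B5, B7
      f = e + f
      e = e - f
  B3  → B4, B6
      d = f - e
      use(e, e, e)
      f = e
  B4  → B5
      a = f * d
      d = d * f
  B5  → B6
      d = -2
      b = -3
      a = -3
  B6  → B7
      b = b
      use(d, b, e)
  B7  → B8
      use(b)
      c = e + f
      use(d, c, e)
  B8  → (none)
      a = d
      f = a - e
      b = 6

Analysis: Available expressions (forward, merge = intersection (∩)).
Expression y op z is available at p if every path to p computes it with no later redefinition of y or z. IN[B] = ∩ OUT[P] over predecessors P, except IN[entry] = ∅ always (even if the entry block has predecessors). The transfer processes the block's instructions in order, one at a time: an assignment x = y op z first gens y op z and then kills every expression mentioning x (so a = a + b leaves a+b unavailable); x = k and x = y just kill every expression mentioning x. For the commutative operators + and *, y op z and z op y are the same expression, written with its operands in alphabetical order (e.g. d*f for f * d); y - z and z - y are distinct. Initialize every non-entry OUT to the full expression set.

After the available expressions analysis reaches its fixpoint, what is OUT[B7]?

Fixpoint table:
  B0:  IN={}  OUT={}
  B1:  IN={}  OUT={}
  B2:  IN={}  OUT={}
  B3:  IN={}  OUT={}
  B4:  IN={}  OUT={}
  B5:  IN={}  OUT={}
  B6:  IN={}  OUT={}
  B7:  IN={}  OUT={e+f}
  B8:  IN={e+f}  OUT={a-e}

Merge at B7: IN[B7] = OUT[B2] ∩ OUT[B6] = {}
Applying B7's transfer function to that IN value gives OUT[B7] (row B7 above).

Answer: {e+f}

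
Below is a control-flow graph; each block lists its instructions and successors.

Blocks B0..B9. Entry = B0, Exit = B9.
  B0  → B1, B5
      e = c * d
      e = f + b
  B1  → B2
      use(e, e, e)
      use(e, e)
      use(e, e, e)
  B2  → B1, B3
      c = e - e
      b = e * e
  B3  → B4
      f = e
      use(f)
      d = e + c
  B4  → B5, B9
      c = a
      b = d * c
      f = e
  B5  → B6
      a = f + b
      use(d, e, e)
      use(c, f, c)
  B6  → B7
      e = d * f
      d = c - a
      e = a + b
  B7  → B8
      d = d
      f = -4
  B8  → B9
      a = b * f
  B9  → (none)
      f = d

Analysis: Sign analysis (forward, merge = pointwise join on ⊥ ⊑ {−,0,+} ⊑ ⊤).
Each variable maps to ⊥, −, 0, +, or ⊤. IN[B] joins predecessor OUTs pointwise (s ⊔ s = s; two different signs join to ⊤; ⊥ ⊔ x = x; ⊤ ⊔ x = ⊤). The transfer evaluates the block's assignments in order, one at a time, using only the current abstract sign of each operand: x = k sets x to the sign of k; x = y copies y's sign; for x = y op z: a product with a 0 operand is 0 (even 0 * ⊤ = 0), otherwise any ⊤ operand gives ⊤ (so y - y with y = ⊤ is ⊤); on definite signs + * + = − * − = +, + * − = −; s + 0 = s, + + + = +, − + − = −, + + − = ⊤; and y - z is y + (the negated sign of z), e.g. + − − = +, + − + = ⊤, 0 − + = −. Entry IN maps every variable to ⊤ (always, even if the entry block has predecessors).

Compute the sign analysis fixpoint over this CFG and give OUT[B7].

Answer: {a: ⊤, b: ⊤, c: ⊤, d: ⊤, e: ⊤, f: -}

Derivation:
Fixpoint table:
  B0: | IN=(all ⊤) | OUT=(all ⊤)
  B1: | IN=(all ⊤) | OUT=(all ⊤)
  B2: | IN=(all ⊤) | OUT=(all ⊤)
  B3: | IN=(all ⊤) | OUT=(all ⊤)
  B4: | IN=(all ⊤) | OUT=(all ⊤)
  B5: | IN=(all ⊤) | OUT=(all ⊤)
  B6: | IN=(all ⊤) | OUT=(all ⊤)
  B7: | IN=(all ⊤) | OUT={f:-; rest ⊤}
  B8: | IN={f:-; rest ⊤} | OUT={f:-; rest ⊤}
  B9: | IN=(all ⊤) | OUT=(all ⊤)

Merge at B7: IN[B7] = OUT[B6] = {a: ⊤, b: ⊤, c: ⊤, d: ⊤, e: ⊤, f: ⊤}
Applying B7's transfer function to that IN value gives OUT[B7] (row B7 above).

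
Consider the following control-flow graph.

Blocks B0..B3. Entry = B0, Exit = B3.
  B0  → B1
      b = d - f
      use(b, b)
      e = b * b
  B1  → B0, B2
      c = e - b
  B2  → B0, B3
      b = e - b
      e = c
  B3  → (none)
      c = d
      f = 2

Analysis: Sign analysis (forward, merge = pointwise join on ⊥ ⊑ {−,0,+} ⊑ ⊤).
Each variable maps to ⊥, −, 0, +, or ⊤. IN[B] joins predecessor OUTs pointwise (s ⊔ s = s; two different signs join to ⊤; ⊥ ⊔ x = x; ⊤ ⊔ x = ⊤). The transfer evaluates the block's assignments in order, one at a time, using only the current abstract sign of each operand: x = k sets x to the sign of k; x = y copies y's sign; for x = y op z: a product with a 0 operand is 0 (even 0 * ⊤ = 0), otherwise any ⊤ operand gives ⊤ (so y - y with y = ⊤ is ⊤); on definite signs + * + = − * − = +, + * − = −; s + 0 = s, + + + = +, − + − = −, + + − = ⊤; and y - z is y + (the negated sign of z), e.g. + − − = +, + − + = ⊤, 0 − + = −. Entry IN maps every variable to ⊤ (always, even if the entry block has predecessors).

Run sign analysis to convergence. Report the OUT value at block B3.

Fixpoint table:
  B0: | IN=(all ⊤) | OUT=(all ⊤)
  B1: | IN=(all ⊤) | OUT=(all ⊤)
  B2: | IN=(all ⊤) | OUT=(all ⊤)
  B3: | IN=(all ⊤) | OUT={f:+; rest ⊤}

Merge at B3: IN[B3] = OUT[B2] = {a: ⊤, b: ⊤, c: ⊤, d: ⊤, e: ⊤, f: ⊤}
Applying B3's transfer function to that IN value gives OUT[B3] (row B3 above).

Answer: {a: ⊤, b: ⊤, c: ⊤, d: ⊤, e: ⊤, f: +}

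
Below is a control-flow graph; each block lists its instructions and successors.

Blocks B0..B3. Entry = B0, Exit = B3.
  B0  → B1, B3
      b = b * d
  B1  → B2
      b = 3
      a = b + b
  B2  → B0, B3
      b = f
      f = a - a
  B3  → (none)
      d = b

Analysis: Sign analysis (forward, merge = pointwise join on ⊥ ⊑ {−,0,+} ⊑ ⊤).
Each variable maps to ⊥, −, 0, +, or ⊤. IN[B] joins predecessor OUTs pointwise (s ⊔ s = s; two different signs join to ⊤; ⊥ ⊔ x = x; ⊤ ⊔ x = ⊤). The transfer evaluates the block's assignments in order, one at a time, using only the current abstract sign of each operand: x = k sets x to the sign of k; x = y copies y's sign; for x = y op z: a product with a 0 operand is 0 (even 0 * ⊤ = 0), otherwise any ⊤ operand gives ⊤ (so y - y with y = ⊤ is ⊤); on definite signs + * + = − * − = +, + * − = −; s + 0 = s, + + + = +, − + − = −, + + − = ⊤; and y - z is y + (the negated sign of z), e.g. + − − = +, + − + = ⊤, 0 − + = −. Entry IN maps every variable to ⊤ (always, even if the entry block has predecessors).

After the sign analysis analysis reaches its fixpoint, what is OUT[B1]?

Fixpoint table:
  B0:  IN=(all ⊤)  OUT=(all ⊤)
  B1:  IN=(all ⊤)  OUT={a:+, b:+; rest ⊤}
  B2:  IN={a:+, b:+; rest ⊤}  OUT={a:+; rest ⊤}
  B3:  IN=(all ⊤)  OUT=(all ⊤)

Merge at B1: IN[B1] = OUT[B0] = {a: ⊤, b: ⊤, c: ⊤, d: ⊤, e: ⊤, f: ⊤}
Applying B1's transfer function to that IN value gives OUT[B1] (row B1 above).

Answer: {a: +, b: +, c: ⊤, d: ⊤, e: ⊤, f: ⊤}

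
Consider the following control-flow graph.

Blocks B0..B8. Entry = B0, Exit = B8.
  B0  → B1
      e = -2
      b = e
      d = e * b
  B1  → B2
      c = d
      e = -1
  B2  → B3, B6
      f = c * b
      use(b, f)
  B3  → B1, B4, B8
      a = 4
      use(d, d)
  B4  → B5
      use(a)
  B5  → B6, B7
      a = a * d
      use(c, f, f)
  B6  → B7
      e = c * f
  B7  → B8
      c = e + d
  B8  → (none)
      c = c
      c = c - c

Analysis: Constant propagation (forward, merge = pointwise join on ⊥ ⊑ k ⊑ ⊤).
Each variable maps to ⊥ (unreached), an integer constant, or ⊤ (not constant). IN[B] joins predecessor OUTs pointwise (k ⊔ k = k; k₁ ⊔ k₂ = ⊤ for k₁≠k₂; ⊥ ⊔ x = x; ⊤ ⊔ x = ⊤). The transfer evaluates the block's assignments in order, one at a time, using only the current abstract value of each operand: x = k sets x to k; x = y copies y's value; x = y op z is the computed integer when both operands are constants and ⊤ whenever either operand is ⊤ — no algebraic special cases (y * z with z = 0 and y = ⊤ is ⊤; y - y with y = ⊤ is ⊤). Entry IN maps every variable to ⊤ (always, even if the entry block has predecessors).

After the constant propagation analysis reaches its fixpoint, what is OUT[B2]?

Per-block solution:
  B0: | IN=(all ⊤) | OUT={b:-2, d:4, e:-2; rest ⊤}
  B1: | IN={b:-2, d:4; rest ⊤} | OUT={b:-2, c:4, d:4, e:-1; rest ⊤}
  B2: | IN={b:-2, c:4, d:4, e:-1; rest ⊤} | OUT={b:-2, c:4, d:4, e:-1, f:-8; rest ⊤}
  B3: | IN={b:-2, c:4, d:4, e:-1, f:-8; rest ⊤} | OUT={a:4, b:-2, c:4, d:4, e:-1, f:-8; rest ⊤}
  B4: | IN={a:4, b:-2, c:4, d:4, e:-1, f:-8; rest ⊤} | OUT={a:4, b:-2, c:4, d:4, e:-1, f:-8; rest ⊤}
  B5: | IN={a:4, b:-2, c:4, d:4, e:-1, f:-8; rest ⊤} | OUT={a:16, b:-2, c:4, d:4, e:-1, f:-8; rest ⊤}
  B6: | IN={b:-2, c:4, d:4, e:-1, f:-8; rest ⊤} | OUT={b:-2, c:4, d:4, e:-32, f:-8; rest ⊤}
  B7: | IN={b:-2, c:4, d:4, f:-8; rest ⊤} | OUT={b:-2, d:4, f:-8; rest ⊤}
  B8: | IN={b:-2, d:4, f:-8; rest ⊤} | OUT={b:-2, d:4, f:-8; rest ⊤}

Merge at B2: IN[B2] = OUT[B1] = {a: ⊤, b: -2, c: 4, d: 4, e: -1, f: ⊤}
Applying B2's transfer function to that IN value gives OUT[B2] (row B2 above).

Answer: {a: ⊤, b: -2, c: 4, d: 4, e: -1, f: -8}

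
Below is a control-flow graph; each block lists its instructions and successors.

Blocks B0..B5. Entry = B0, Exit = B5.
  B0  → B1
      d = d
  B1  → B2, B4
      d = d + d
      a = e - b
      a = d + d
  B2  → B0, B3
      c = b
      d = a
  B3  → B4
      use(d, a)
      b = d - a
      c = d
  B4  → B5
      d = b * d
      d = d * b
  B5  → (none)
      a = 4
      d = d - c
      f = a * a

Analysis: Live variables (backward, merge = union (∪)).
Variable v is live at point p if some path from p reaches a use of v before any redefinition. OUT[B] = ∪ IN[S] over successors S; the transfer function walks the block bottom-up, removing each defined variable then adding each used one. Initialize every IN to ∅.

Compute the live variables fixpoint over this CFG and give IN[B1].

Answer: {b, c, d, e}

Working:
Fixpoint table:
  B0:  IN={b, c, d, e}  OUT={b, c, d, e}
  B1:  IN={b, c, d, e}  OUT={a, b, c, d, e}
  B2:  IN={a, b, e}  OUT={a, b, c, d, e}
  B3:  IN={a, d}  OUT={b, c, d}
  B4:  IN={b, c, d}  OUT={c, d}
  B5:  IN={c, d}  OUT={}

Merge at B1: OUT[B1] = IN[B2] ⊔ IN[B4] = {a, b, c, d, e}
Applying B1's transfer function to that OUT value gives IN[B1] (row B1 above).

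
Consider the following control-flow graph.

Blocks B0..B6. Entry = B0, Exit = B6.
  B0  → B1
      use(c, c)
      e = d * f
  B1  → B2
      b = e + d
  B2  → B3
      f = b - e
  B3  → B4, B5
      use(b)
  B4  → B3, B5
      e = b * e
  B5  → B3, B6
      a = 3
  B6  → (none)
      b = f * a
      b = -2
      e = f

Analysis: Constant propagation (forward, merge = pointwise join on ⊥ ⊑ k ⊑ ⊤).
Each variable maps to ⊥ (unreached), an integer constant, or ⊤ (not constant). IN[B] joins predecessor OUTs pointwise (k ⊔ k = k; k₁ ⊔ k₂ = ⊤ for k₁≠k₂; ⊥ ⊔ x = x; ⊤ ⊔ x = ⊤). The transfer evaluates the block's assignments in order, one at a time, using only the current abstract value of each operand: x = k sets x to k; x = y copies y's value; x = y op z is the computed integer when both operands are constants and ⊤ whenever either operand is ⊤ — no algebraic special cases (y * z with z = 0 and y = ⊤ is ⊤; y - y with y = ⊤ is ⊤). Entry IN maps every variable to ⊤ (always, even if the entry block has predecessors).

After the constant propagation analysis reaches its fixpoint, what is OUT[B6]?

Converged values:
  B0: | IN=(all ⊤) | OUT=(all ⊤)
  B1: | IN=(all ⊤) | OUT=(all ⊤)
  B2: | IN=(all ⊤) | OUT=(all ⊤)
  B3: | IN=(all ⊤) | OUT=(all ⊤)
  B4: | IN=(all ⊤) | OUT=(all ⊤)
  B5: | IN=(all ⊤) | OUT={a:3; rest ⊤}
  B6: | IN={a:3; rest ⊤} | OUT={a:3, b:-2; rest ⊤}

Merge at B6: IN[B6] = OUT[B5] = {a: 3, b: ⊤, c: ⊤, d: ⊤, e: ⊤, f: ⊤}
Applying B6's transfer function to that IN value gives OUT[B6] (row B6 above).

Answer: {a: 3, b: -2, c: ⊤, d: ⊤, e: ⊤, f: ⊤}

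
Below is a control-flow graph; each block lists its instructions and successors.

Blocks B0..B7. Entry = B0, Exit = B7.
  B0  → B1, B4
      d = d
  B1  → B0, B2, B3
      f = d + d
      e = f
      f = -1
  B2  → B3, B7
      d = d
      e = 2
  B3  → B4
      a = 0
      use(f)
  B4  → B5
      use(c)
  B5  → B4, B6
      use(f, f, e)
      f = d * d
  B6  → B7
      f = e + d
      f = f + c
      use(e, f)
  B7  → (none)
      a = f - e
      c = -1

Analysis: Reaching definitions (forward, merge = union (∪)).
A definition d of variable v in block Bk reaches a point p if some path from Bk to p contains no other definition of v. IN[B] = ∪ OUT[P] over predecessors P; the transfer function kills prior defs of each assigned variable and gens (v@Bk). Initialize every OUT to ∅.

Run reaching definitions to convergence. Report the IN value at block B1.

Fixpoint table:
  B0:   IN={d@B0, e@B1, f@B1}   OUT={d@B0, e@B1, f@B1}
  B1:   IN={d@B0, e@B1, f@B1}   OUT={d@B0, e@B1, f@B1}
  B2:   IN={d@B0, e@B1, f@B1}   OUT={d@B2, e@B2, f@B1}
  B3:   IN={d@B0, d@B2, e@B1, e@B2, f@B1}   OUT={a@B3, d@B0, d@B2, e@B1, e@B2, f@B1}
  B4:   IN={a@B3, d@B0, d@B2, e@B1, e@B2, f@B1, f@B5}   OUT={a@B3, d@B0, d@B2, e@B1, e@B2, f@B1, f@B5}
  B5:   IN={a@B3, d@B0, d@B2, e@B1, e@B2, f@B1, f@B5}   OUT={a@B3, d@B0, d@B2, e@B1, e@B2, f@B5}
  B6:   IN={a@B3, d@B0, d@B2, e@B1, e@B2, f@B5}   OUT={a@B3, d@B0, d@B2, e@B1, e@B2, f@B6}
  B7:   IN={a@B3, d@B0, d@B2, e@B1, e@B2, f@B1, f@B6}   OUT={a@B7, c@B7, d@B0, d@B2, e@B1, e@B2, f@B1, f@B6}

Merge at B1: IN[B1] = OUT[B0] = {d@B0, e@B1, f@B1}

Answer: {d@B0, e@B1, f@B1}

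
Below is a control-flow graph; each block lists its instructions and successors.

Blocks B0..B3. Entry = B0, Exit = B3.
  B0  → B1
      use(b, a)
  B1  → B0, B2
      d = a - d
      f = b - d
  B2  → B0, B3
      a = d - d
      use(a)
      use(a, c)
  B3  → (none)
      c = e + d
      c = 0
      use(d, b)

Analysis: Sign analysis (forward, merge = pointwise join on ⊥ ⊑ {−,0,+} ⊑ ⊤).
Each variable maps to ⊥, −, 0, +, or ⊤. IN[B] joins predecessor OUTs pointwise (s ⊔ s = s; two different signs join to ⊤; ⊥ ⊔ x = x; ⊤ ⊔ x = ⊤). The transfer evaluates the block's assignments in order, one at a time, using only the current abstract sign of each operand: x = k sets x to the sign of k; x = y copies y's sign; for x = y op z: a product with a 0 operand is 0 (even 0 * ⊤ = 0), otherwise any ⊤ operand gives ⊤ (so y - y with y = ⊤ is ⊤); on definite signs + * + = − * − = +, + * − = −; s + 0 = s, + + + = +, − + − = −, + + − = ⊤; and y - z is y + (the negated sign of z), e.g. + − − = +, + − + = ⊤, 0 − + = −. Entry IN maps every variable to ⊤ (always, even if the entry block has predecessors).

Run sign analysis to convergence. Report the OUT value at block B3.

Answer: {a: ⊤, b: ⊤, c: 0, d: ⊤, e: ⊤, f: ⊤}

Working:
Per-block solution:
  B0: | IN=(all ⊤) | OUT=(all ⊤)
  B1: | IN=(all ⊤) | OUT=(all ⊤)
  B2: | IN=(all ⊤) | OUT=(all ⊤)
  B3: | IN=(all ⊤) | OUT={c:0; rest ⊤}

Merge at B3: IN[B3] = OUT[B2] = {a: ⊤, b: ⊤, c: ⊤, d: ⊤, e: ⊤, f: ⊤}
Applying B3's transfer function to that IN value gives OUT[B3] (row B3 above).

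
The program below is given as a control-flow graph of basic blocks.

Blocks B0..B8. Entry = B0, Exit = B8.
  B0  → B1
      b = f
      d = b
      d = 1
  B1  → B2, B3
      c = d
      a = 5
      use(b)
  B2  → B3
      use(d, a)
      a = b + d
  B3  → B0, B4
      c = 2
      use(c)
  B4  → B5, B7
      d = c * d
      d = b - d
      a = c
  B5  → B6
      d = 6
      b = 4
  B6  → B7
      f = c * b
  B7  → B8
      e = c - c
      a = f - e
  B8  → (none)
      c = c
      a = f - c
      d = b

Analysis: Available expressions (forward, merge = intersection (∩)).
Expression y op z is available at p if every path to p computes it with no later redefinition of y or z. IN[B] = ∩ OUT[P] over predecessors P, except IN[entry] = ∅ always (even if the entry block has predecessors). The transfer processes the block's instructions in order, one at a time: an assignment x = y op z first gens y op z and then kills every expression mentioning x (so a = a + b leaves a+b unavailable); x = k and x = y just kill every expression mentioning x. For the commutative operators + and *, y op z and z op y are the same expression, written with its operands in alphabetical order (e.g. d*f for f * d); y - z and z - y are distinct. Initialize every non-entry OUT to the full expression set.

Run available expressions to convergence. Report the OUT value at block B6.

Answer: {b*c}

Derivation:
Converged values:
  B0:   IN={}   OUT={}
  B1:   IN={}   OUT={}
  B2:   IN={}   OUT={b+d}
  B3:   IN={}   OUT={}
  B4:   IN={}   OUT={}
  B5:   IN={}   OUT={}
  B6:   IN={}   OUT={b*c}
  B7:   IN={}   OUT={c-c, f-e}
  B8:   IN={c-c, f-e}   OUT={f-c, f-e}

Merge at B6: IN[B6] = OUT[B5] = {}
Applying B6's transfer function to that IN value gives OUT[B6] (row B6 above).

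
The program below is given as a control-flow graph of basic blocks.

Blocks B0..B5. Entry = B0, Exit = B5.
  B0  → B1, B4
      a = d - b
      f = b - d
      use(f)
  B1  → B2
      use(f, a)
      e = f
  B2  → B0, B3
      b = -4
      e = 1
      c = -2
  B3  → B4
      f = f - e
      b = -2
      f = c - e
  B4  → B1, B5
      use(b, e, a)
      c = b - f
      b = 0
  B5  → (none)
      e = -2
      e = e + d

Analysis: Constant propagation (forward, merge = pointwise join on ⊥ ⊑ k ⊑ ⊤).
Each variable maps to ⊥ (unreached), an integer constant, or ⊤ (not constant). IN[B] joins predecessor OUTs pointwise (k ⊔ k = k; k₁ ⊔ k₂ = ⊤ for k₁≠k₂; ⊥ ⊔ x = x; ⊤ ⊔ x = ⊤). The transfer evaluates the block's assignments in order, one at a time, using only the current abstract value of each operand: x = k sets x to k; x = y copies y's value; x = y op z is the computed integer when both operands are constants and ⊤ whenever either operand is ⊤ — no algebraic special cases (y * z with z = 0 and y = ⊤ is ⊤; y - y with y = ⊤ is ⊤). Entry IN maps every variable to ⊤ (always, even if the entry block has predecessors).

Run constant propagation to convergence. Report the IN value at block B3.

Fixpoint table:
  B0:   IN=(all ⊤)   OUT=(all ⊤)
  B1:   IN=(all ⊤)   OUT=(all ⊤)
  B2:   IN=(all ⊤)   OUT={b:-4, c:-2, e:1; rest ⊤}
  B3:   IN={b:-4, c:-2, e:1; rest ⊤}   OUT={b:-2, c:-2, e:1, f:-3; rest ⊤}
  B4:   IN=(all ⊤)   OUT={b:0; rest ⊤}
  B5:   IN={b:0; rest ⊤}   OUT={b:0; rest ⊤}

Merge at B3: IN[B3] = OUT[B2] = {a: ⊤, b: -4, c: -2, d: ⊤, e: 1, f: ⊤}

Answer: {a: ⊤, b: -4, c: -2, d: ⊤, e: 1, f: ⊤}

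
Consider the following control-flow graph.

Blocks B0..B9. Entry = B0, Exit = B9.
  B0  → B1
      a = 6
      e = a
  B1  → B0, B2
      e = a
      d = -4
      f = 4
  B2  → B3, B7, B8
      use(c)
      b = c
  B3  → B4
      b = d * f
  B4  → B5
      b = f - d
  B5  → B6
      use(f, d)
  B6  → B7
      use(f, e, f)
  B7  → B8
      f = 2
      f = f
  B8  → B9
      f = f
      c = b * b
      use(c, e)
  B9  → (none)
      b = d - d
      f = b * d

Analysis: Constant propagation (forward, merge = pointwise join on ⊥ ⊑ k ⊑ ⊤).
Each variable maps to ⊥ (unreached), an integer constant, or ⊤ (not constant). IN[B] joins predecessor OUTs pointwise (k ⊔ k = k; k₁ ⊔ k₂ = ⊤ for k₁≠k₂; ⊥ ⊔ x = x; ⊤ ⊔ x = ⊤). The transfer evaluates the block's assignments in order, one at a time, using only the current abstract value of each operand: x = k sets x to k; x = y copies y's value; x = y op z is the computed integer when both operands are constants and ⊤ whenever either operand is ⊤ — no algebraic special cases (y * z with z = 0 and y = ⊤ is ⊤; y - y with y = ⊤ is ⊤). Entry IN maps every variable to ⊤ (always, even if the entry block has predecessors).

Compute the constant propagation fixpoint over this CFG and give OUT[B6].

Per-block solution:
  B0:  IN=(all ⊤)  OUT={a:6, e:6; rest ⊤}
  B1:  IN={a:6, e:6; rest ⊤}  OUT={a:6, d:-4, e:6, f:4; rest ⊤}
  B2:  IN={a:6, d:-4, e:6, f:4; rest ⊤}  OUT={a:6, d:-4, e:6, f:4; rest ⊤}
  B3:  IN={a:6, d:-4, e:6, f:4; rest ⊤}  OUT={a:6, b:-16, d:-4, e:6, f:4; rest ⊤}
  B4:  IN={a:6, b:-16, d:-4, e:6, f:4; rest ⊤}  OUT={a:6, b:8, d:-4, e:6, f:4; rest ⊤}
  B5:  IN={a:6, b:8, d:-4, e:6, f:4; rest ⊤}  OUT={a:6, b:8, d:-4, e:6, f:4; rest ⊤}
  B6:  IN={a:6, b:8, d:-4, e:6, f:4; rest ⊤}  OUT={a:6, b:8, d:-4, e:6, f:4; rest ⊤}
  B7:  IN={a:6, d:-4, e:6, f:4; rest ⊤}  OUT={a:6, d:-4, e:6, f:2; rest ⊤}
  B8:  IN={a:6, d:-4, e:6; rest ⊤}  OUT={a:6, d:-4, e:6; rest ⊤}
  B9:  IN={a:6, d:-4, e:6; rest ⊤}  OUT={a:6, b:0, d:-4, e:6, f:0; rest ⊤}

Merge at B6: IN[B6] = OUT[B5] = {a: 6, b: 8, c: ⊤, d: -4, e: 6, f: 4}
Applying B6's transfer function to that IN value gives OUT[B6] (row B6 above).

Answer: {a: 6, b: 8, c: ⊤, d: -4, e: 6, f: 4}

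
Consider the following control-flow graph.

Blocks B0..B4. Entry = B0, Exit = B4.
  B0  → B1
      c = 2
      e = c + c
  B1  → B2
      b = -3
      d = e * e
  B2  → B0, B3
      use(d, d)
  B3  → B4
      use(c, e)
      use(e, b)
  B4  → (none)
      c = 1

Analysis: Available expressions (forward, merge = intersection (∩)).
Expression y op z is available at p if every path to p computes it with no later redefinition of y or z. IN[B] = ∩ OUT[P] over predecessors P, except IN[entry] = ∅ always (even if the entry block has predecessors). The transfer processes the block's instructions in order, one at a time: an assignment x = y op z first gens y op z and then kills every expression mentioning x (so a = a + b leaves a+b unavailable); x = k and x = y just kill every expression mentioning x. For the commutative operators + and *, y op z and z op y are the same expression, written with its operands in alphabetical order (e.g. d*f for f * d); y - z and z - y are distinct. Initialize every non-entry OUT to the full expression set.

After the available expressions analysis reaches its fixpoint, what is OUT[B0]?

Fixpoint table:
  B0:  IN={}  OUT={c+c}
  B1:  IN={c+c}  OUT={c+c, e*e}
  B2:  IN={c+c, e*e}  OUT={c+c, e*e}
  B3:  IN={c+c, e*e}  OUT={c+c, e*e}
  B4:  IN={c+c, e*e}  OUT={e*e}

Merge at B0 (entry node, so the boundary value {} is joined with the incoming edge(s)): IN[B0] = {} ∩ OUT[B2] = {}
Applying B0's transfer function to that IN value gives OUT[B0] (row B0 above).

Answer: {c+c}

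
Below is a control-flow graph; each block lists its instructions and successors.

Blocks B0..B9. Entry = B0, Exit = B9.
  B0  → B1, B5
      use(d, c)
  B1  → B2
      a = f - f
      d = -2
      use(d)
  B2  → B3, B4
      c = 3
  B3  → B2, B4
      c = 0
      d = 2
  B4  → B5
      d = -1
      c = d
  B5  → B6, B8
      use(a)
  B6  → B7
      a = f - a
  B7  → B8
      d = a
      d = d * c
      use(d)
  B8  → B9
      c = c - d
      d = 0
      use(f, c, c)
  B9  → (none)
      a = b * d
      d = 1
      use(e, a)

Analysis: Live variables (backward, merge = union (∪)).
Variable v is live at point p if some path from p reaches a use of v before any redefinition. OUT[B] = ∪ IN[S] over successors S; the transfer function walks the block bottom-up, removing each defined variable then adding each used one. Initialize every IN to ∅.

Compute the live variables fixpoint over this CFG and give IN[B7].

Answer: {a, b, c, e, f}

Working:
Fixpoint table:
  B0:   IN={a, b, c, d, e, f}   OUT={a, b, c, d, e, f}
  B1:   IN={b, e, f}   OUT={a, b, e, f}
  B2:   IN={a, b, e, f}   OUT={a, b, e, f}
  B3:   IN={a, b, e, f}   OUT={a, b, e, f}
  B4:   IN={a, b, e, f}   OUT={a, b, c, d, e, f}
  B5:   IN={a, b, c, d, e, f}   OUT={a, b, c, d, e, f}
  B6:   IN={a, b, c, e, f}   OUT={a, b, c, e, f}
  B7:   IN={a, b, c, e, f}   OUT={b, c, d, e, f}
  B8:   IN={b, c, d, e, f}   OUT={b, d, e}
  B9:   IN={b, d, e}   OUT={}

Merge at B7: OUT[B7] = IN[B8] = {b, c, d, e, f}
Applying B7's transfer function to that OUT value gives IN[B7] (row B7 above).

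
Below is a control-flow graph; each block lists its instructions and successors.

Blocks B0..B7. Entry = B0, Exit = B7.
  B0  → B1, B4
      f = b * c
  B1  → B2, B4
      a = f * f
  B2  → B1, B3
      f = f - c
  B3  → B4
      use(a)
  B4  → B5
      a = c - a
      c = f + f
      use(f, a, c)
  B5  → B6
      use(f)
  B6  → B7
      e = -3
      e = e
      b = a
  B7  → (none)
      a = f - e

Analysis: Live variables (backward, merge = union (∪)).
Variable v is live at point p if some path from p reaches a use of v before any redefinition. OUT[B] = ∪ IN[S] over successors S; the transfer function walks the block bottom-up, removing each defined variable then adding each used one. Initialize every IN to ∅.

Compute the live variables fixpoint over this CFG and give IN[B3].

Answer: {a, c, f}

Derivation:
Per-block solution:
  B0:   IN={a, b, c}   OUT={a, c, f}
  B1:   IN={c, f}   OUT={a, c, f}
  B2:   IN={a, c, f}   OUT={a, c, f}
  B3:   IN={a, c, f}   OUT={a, c, f}
  B4:   IN={a, c, f}   OUT={a, f}
  B5:   IN={a, f}   OUT={a, f}
  B6:   IN={a, f}   OUT={e, f}
  B7:   IN={e, f}   OUT={}

Merge at B3: OUT[B3] = IN[B4] = {a, c, f}
Applying B3's transfer function to that OUT value gives IN[B3] (row B3 above).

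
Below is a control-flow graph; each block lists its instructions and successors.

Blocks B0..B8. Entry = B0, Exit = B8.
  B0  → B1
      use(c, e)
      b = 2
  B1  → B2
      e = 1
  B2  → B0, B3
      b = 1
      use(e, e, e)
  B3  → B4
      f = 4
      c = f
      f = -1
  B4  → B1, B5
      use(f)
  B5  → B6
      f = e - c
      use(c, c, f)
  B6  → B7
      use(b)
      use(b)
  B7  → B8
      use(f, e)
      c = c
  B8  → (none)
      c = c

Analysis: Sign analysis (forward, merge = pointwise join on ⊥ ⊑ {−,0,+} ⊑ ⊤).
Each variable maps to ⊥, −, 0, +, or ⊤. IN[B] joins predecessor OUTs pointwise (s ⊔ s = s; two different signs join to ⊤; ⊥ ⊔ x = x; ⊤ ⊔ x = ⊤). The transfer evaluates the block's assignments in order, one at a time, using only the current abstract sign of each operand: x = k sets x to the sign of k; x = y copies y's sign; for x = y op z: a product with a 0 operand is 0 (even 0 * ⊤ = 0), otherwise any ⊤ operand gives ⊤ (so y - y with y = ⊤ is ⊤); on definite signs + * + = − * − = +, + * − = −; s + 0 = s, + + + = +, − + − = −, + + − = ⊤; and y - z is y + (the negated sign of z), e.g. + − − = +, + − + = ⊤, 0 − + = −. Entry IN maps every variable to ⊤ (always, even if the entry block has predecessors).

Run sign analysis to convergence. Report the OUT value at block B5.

Fixpoint table:
  B0:   IN=(all ⊤)   OUT={b:+; rest ⊤}
  B1:   IN={b:+; rest ⊤}   OUT={b:+, e:+; rest ⊤}
  B2:   IN={b:+, e:+; rest ⊤}   OUT={b:+, e:+; rest ⊤}
  B3:   IN={b:+, e:+; rest ⊤}   OUT={b:+, c:+, e:+, f:-; rest ⊤}
  B4:   IN={b:+, c:+, e:+, f:-; rest ⊤}   OUT={b:+, c:+, e:+, f:-; rest ⊤}
  B5:   IN={b:+, c:+, e:+, f:-; rest ⊤}   OUT={b:+, c:+, e:+; rest ⊤}
  B6:   IN={b:+, c:+, e:+; rest ⊤}   OUT={b:+, c:+, e:+; rest ⊤}
  B7:   IN={b:+, c:+, e:+; rest ⊤}   OUT={b:+, c:+, e:+; rest ⊤}
  B8:   IN={b:+, c:+, e:+; rest ⊤}   OUT={b:+, c:+, e:+; rest ⊤}

Merge at B5: IN[B5] = OUT[B4] = {a: ⊤, b: +, c: +, d: ⊤, e: +, f: -}
Applying B5's transfer function to that IN value gives OUT[B5] (row B5 above).

Answer: {a: ⊤, b: +, c: +, d: ⊤, e: +, f: ⊤}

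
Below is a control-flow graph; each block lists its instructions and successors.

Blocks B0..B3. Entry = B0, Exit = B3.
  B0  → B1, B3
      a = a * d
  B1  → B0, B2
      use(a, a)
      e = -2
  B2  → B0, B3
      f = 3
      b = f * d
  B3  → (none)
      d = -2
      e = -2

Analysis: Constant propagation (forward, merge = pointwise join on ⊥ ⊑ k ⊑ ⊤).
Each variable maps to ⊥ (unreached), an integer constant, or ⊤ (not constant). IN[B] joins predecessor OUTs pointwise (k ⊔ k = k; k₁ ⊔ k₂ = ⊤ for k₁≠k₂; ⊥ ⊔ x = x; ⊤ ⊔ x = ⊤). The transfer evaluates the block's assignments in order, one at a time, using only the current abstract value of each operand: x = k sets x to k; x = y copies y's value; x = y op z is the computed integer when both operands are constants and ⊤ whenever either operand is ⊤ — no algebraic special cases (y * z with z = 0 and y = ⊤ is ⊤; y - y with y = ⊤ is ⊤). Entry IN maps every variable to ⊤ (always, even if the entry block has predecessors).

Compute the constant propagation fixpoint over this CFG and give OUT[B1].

Answer: {a: ⊤, b: ⊤, c: ⊤, d: ⊤, e: -2, f: ⊤}

Trace:
Fixpoint table:
  B0:  IN=(all ⊤)  OUT=(all ⊤)
  B1:  IN=(all ⊤)  OUT={e:-2; rest ⊤}
  B2:  IN={e:-2; rest ⊤}  OUT={e:-2, f:3; rest ⊤}
  B3:  IN=(all ⊤)  OUT={d:-2, e:-2; rest ⊤}

Merge at B1: IN[B1] = OUT[B0] = {a: ⊤, b: ⊤, c: ⊤, d: ⊤, e: ⊤, f: ⊤}
Applying B1's transfer function to that IN value gives OUT[B1] (row B1 above).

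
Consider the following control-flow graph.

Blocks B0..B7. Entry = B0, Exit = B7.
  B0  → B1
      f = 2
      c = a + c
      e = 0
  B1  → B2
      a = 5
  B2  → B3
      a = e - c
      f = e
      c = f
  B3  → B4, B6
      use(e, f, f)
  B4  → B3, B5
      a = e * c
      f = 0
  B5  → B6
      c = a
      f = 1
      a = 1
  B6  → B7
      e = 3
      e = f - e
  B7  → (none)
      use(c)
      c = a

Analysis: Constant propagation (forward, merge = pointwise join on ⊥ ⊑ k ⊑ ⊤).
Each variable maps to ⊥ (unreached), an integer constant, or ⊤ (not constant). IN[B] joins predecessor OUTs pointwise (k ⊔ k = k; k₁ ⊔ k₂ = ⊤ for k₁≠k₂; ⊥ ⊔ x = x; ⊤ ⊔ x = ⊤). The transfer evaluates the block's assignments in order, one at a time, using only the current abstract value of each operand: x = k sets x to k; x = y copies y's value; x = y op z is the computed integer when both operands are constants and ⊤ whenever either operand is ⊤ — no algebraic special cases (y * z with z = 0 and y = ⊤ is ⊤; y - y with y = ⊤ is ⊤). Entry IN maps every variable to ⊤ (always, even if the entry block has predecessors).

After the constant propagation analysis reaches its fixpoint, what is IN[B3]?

Answer: {a: ⊤, b: ⊤, c: 0, d: ⊤, e: 0, f: 0}

Trace:
Per-block solution:
  B0: | IN=(all ⊤) | OUT={e:0, f:2; rest ⊤}
  B1: | IN={e:0, f:2; rest ⊤} | OUT={a:5, e:0, f:2; rest ⊤}
  B2: | IN={a:5, e:0, f:2; rest ⊤} | OUT={c:0, e:0, f:0; rest ⊤}
  B3: | IN={c:0, e:0, f:0; rest ⊤} | OUT={c:0, e:0, f:0; rest ⊤}
  B4: | IN={c:0, e:0, f:0; rest ⊤} | OUT={a:0, c:0, e:0, f:0; rest ⊤}
  B5: | IN={a:0, c:0, e:0, f:0; rest ⊤} | OUT={a:1, c:0, e:0, f:1; rest ⊤}
  B6: | IN={c:0, e:0; rest ⊤} | OUT={c:0; rest ⊤}
  B7: | IN={c:0; rest ⊤} | OUT=(all ⊤)

Merge at B3: IN[B3] = OUT[B2] ⊔ OUT[B4] = {a: ⊤, b: ⊤, c: 0, d: ⊤, e: 0, f: 0}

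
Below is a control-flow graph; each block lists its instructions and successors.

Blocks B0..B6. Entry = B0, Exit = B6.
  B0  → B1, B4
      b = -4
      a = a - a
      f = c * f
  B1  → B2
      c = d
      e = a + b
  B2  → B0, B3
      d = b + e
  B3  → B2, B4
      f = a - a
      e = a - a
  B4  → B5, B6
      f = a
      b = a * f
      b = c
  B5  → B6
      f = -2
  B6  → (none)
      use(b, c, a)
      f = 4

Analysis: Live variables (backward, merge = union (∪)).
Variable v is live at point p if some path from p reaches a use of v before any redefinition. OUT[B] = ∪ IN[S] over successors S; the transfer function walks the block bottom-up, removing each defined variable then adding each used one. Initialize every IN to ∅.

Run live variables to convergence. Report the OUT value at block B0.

Per-block solution:
  B0: | IN={a, c, d, f} | OUT={a, b, c, d, f}
  B1: | IN={a, b, d, f} | OUT={a, b, c, e, f}
  B2: | IN={a, b, c, e, f} | OUT={a, b, c, d, f}
  B3: | IN={a, b, c} | OUT={a, b, c, e, f}
  B4: | IN={a, c} | OUT={a, b, c}
  B5: | IN={a, b, c} | OUT={a, b, c}
  B6: | IN={a, b, c} | OUT={}

Merge at B0: OUT[B0] = IN[B1] ⊔ IN[B4] = {a, b, c, d, f}

Answer: {a, b, c, d, f}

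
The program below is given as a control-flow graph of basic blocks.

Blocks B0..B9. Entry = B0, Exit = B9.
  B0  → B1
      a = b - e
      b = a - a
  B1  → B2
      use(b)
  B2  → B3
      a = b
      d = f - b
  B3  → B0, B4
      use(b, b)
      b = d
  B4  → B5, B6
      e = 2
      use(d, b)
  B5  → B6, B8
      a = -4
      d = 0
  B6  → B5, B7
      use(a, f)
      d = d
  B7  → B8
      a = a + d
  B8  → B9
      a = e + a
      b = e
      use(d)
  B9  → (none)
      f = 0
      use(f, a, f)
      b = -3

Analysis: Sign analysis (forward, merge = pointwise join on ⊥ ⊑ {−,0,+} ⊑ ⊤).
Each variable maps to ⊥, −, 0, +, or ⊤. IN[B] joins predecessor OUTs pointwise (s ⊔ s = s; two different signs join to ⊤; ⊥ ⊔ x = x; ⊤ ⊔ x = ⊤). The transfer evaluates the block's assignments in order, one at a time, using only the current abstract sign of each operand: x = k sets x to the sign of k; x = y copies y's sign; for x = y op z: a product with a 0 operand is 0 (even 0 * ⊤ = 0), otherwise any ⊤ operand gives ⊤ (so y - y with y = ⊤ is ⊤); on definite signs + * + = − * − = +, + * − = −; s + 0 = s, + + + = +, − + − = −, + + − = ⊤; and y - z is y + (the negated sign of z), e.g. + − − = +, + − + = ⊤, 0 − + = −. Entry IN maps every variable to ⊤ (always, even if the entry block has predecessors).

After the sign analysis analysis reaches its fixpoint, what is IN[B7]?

Per-block solution:
  B0:  IN=(all ⊤)  OUT=(all ⊤)
  B1:  IN=(all ⊤)  OUT=(all ⊤)
  B2:  IN=(all ⊤)  OUT=(all ⊤)
  B3:  IN=(all ⊤)  OUT=(all ⊤)
  B4:  IN=(all ⊤)  OUT={e:+; rest ⊤}
  B5:  IN={e:+; rest ⊤}  OUT={a:-, d:0, e:+; rest ⊤}
  B6:  IN={e:+; rest ⊤}  OUT={e:+; rest ⊤}
  B7:  IN={e:+; rest ⊤}  OUT={e:+; rest ⊤}
  B8:  IN={e:+; rest ⊤}  OUT={b:+, e:+; rest ⊤}
  B9:  IN={b:+, e:+; rest ⊤}  OUT={b:-, e:+, f:0; rest ⊤}

Merge at B7: IN[B7] = OUT[B6] = {a: ⊤, b: ⊤, c: ⊤, d: ⊤, e: +, f: ⊤}

Answer: {a: ⊤, b: ⊤, c: ⊤, d: ⊤, e: +, f: ⊤}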